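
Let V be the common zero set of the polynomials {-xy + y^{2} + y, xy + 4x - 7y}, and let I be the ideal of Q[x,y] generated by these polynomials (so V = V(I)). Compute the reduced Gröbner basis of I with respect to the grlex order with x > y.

f_1 = -xy + y^{2} + y, LT = xy.
f_2 = xy + 4x - 7y, LT = xy.

S(f_1,f_2): lcm = xy. S = -y^{2} - 4x + 6y.
  leading term y^{2}: no divisor's leading term divides it; move -y^{2} to the remainder.
  leading term x: no divisor's leading term divides it; move -4x to the remainder.
  leading term y: no divisor's leading term divides it; move 6y to the remainder.
  remainder -y^{2} - 4x + 6y ≠ 0; add g_3 = -y^{2} - 4x + 6y to the basis.

S(f_1,g_3): lcm = xy^{2}. S = -y^{3} - 4x^{2} + 6xy - y^{2}.
  leading term y^{3}: subtract (y)·g_3 from -y^{3} - 4x^{2} + 6xy - y^{2} → -4x^{2} + 10xy - 7y^{2}
  leading term x^{2}: no divisor's leading term divides it; move -4x^{2} to the remainder.
  leading term xy: subtract (-10)·f_1 from 10xy - 7y^{2} → 3y^{2} + 10y
  leading term y^{2}: subtract (-3)·g_3 from 3y^{2} + 10y → -12x + 28y
  leading term x: no divisor's leading term divides it; move -12x to the remainder.
  leading term y: no divisor's leading term divides it; move 28y to the remainder.
  remainder -4x^{2} - 12x + 28y ≠ 0; add g_4 = -4x^{2} - 12x + 28y to the basis.

The other S-polynomials (S(f_2,g_3), S(f_1,g_4), S(f_2,g_4), S(g_3,g_4)) all reduce to 0 modulo the current basis, so we have a Gröbner basis.
Inter-reduce: drop elements whose leading term is divisible by another's, tail-reduce, and make monic.

G = {x^{2} + 3x - 7y, xy + 4x - 7y, y^{2} + 4x - 6y}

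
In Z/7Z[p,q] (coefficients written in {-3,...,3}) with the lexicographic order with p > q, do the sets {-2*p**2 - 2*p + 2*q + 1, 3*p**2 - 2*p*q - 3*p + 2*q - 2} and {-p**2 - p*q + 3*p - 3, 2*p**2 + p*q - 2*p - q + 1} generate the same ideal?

For a fixed monomial order, each ideal has a unique reduced Gröbner basis; comparing bases decides equality.
Buchberger on the first generating set:
f_1 = -2*p**2 - 2*p + 2*q + 1, LT = p**2.
f_2 = 3*p**2 - 2*p*q - 3*p + 2*q - 2, LT = p**2.

S(f_1,f_2): lcm = p**2. S = 3*p*q + 2*p + 3*q - 1.
  leading term p*q: no divisor's leading term divides it; move 3*p*q to the remainder.
  leading term p: no divisor's leading term divides it; move 2*p to the remainder.
  leading term q: no divisor's leading term divides it; move 3*q to the remainder.
  leading term 1: no divisor's leading term divides it; move -1 to the remainder.
  remainder 3*p*q + 2*p + 3*q - 1 ≠ 0; add g_3 = 3*p*q + 2*p + 3*q - 1 to the basis.

S(f_1,g_3): lcm = p**2*q. S = -3*p**2 - 2*p - q**2 + 3*q.
  leading term p**2: subtract (-2)·f_1 from -3*p**2 - 2*p - q**2 + 3*q → p - q**2 + 2
  leading term p: no divisor's leading term divides it; move p to the remainder.
  leading term q**2: no divisor's leading term divides it; move -q**2 to the remainder.
  leading term 1: no divisor's leading term divides it; move 2 to the remainder.
  remainder p - q**2 + 2 ≠ 0; add g_4 = p - q**2 + 2 to the basis.

S(g_3,g_4): lcm = p*q. S = 3*p + q**3 - q + 2.
  leading term p: subtract (3)·g_4 from 3*p + q**3 - q + 2 → q**3 + 3*q**2 - q + 3
  leading term q**3: no divisor's leading term divides it; move q**3 to the remainder.
  leading term q**2: no divisor's leading term divides it; move 3*q**2 to the remainder.
  leading term q: no divisor's leading term divides it; move -q to the remainder.
  leading term 1: no divisor's leading term divides it; move 3 to the remainder.
  remainder q**3 + 3*q**2 - q + 3 ≠ 0; add g_5 = q**3 + 3*q**2 - q + 3 to the basis.

The other S-polynomials (S(f_2,g_3), S(f_1,g_4), S(f_2,g_4), S(f_1,g_5), S(f_2,g_5), S(g_3,g_5), S(g_4,g_5)) all reduce to 0 modulo the current basis, so we have a Gröbner basis.
Inter-reduce: drop elements whose leading term is divisible by another's, tail-reduce, and make monic.
Reduced Gröbner basis: {p - q**2 + 2, q**3 + 3*q**2 - q + 3}.

Buchberger on the second generating set:
h_1 = -p**2 - p*q + 3*p - 3, LT = p**2.
h_2 = 2*p**2 + p*q - 2*p - q + 1, LT = p**2.

S(h_1,h_2): lcm = p**2. S = -3*p*q - 2*p - 3*q - 1.
  leading term p*q: no divisor's leading term divides it; move -3*p*q to the remainder.
  leading term p: no divisor's leading term divides it; move -2*p to the remainder.
  leading term q: no divisor's leading term divides it; move -3*q to the remainder.
  leading term 1: no divisor's leading term divides it; move -1 to the remainder.
  remainder -3*p*q - 2*p - 3*q - 1 ≠ 0; add k_3 = -3*p*q - 2*p - 3*q - 1 to the basis.

S(h_1,k_3): lcm = p**2*q. S = -3*p**2 + p*q**2 + 3*p*q + 2*p + 3*q.
  leading term p**2: subtract (3)·h_1 from -3*p**2 + p*q**2 + 3*p*q + 2*p + 3*q → p*q**2 - p*q + 3*q + 2
  leading term p*q**2: subtract (2*q)·k_3 from p*q**2 - p*q + 3*q + 2 → 3*p*q - q**2 - 2*q + 2
  leading term p*q: subtract (-1)·k_3 from 3*p*q - q**2 - 2*q + 2 → -2*p - q**2 + 2*q + 1
  leading term p: no divisor's leading term divides it; move -2*p to the remainder.
  leading term q**2: no divisor's leading term divides it; move -q**2 to the remainder.
  leading term q: no divisor's leading term divides it; move 2*q to the remainder.
  leading term 1: no divisor's leading term divides it; move 1 to the remainder.
  remainder -2*p - q**2 + 2*q + 1 ≠ 0; add k_4 = -2*p - q**2 + 2*q + 1 to the basis.

S(k_3,k_4): lcm = p*q. S = 3*p + 3*q**3 + q**2 - 2*q - 2.
  leading term p: subtract (2)·k_4 from 3*p + 3*q**3 + q**2 - 2*q - 2 → 3*q**3 + 3*q**2 + q + 3
  leading term q**3: no divisor's leading term divides it; move 3*q**3 to the remainder.
  leading term q**2: no divisor's leading term divides it; move 3*q**2 to the remainder.
  leading term q: no divisor's leading term divides it; move q to the remainder.
  leading term 1: no divisor's leading term divides it; move 3 to the remainder.
  remainder 3*q**3 + 3*q**2 + q + 3 ≠ 0; add k_5 = 3*q**3 + 3*q**2 + q + 3 to the basis.

The other S-polynomials (S(h_2,k_3), S(h_1,k_4), S(h_2,k_4), S(h_1,k_5), S(h_2,k_5), S(k_3,k_5), S(k_4,k_5)) all reduce to 0 modulo the current basis, so we have a Gröbner basis.
Inter-reduce: drop elements whose leading term is divisible by another's, tail-reduce, and make monic.
Reduced Gröbner basis: {p - 3*q**2 - q + 3, q**3 + q**2 - 2*q + 1}.

These differ, so the ideals are not equal.

No, the ideals differ.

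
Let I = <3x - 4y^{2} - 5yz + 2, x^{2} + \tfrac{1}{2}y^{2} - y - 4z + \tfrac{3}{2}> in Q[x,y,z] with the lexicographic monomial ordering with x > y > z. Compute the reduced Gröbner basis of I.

G = {x - \tfrac{4}{3}y^{2} - \tfrac{5}{3}yz + \tfrac{2}{3}, y^{4} + \tfrac{5}{2}y^{3}z + \tfrac{25}{16}y^{2}z^{2} - \tfrac{23}{32}y^{2} - \tfrac{5}{4}yz - \tfrac{9}{16}y - \tfrac{9}{4}z + \tfrac{35}{32}}

f_1 = 3x - 4y^{2} - 5yz + 2, LT = x.
f_2 = x^{2} + \tfrac{1}{2}y^{2} - y - 4z + \tfrac{3}{2}, LT = x^{2}.

S(f_1,f_2): lcm = x^{2}. S = -\tfrac{4}{3}xy^{2} - \tfrac{5}{3}xyz + \tfrac{2}{3}x - \tfrac{1}{2}y^{2} + y + 4z - \tfrac{3}{2}.
  leading term xy^{2}: subtract (-\tfrac{4}{9}y^{2})·f_1 from -\tfrac{4}{3}xy^{2} - \tfrac{5}{3}xyz + \tfrac{2}{3}x - \tfrac{1}{2}y^{2} + y + 4z - \tfrac{3}{2} → -\tfrac{5}{3}xyz + \tfrac{2}{3}x - \tfrac{16}{9}y^{4} - \tfrac{20}{9}y^{3}z + \tfrac{7}{18}y^{2} + y + 4z - \tfrac{3}{2}
  leading term xyz: subtract (-\tfrac{5}{9}yz)·f_1 from -\tfrac{5}{3}xyz + \tfrac{2}{3}x - \tfrac{16}{9}y^{4} - \tfrac{20}{9}y^{3}z + \tfrac{7}{18}y^{2} + y + 4z - \tfrac{3}{2} → \tfrac{2}{3}x - \tfrac{16}{9}y^{4} - \tfrac{40}{9}y^{3}z - \tfrac{25}{9}y^{2}z^{2} + \tfrac{7}{18}y^{2} + \tfrac{10}{9}yz + y + 4z - \tfrac{3}{2}
  leading term x: subtract (\tfrac{2}{9})·f_1 from \tfrac{2}{3}x - \tfrac{16}{9}y^{4} - \tfrac{40}{9}y^{3}z - \tfrac{25}{9}y^{2}z^{2} + \tfrac{7}{18}y^{2} + \tfrac{10}{9}yz + y + 4z - \tfrac{3}{2} → -\tfrac{16}{9}y^{4} - \tfrac{40}{9}y^{3}z - \tfrac{25}{9}y^{2}z^{2} + \tfrac{23}{18}y^{2} + \tfrac{20}{9}yz + y + 4z - \tfrac{35}{18}
  leading term y^{4}: no divisor's leading term divides it; move -\tfrac{16}{9}y^{4} to the remainder.
  leading term y^{3}z: no divisor's leading term divides it; move -\tfrac{40}{9}y^{3}z to the remainder.
  leading term y^{2}z^{2}: no divisor's leading term divides it; move -\tfrac{25}{9}y^{2}z^{2} to the remainder.
  leading term y^{2}: no divisor's leading term divides it; move \tfrac{23}{18}y^{2} to the remainder.
  leading term yz: no divisor's leading term divides it; move \tfrac{20}{9}yz to the remainder.
  leading term y: no divisor's leading term divides it; move y to the remainder.
  leading term z: no divisor's leading term divides it; move 4z to the remainder.
  leading term 1: no divisor's leading term divides it; move -\tfrac{35}{18} to the remainder.
  remainder -\tfrac{16}{9}y^{4} - \tfrac{40}{9}y^{3}z - \tfrac{25}{9}y^{2}z^{2} + \tfrac{23}{18}y^{2} + \tfrac{20}{9}yz + y + 4z - \tfrac{35}{18} ≠ 0; add g_3 = -\tfrac{16}{9}y^{4} - \tfrac{40}{9}y^{3}z - \tfrac{25}{9}y^{2}z^{2} + \tfrac{23}{18}y^{2} + \tfrac{20}{9}yz + y + 4z - \tfrac{35}{18} to the basis.

The other S-polynomials (S(f_1,g_3), S(f_2,g_3)) all reduce to 0 modulo the current basis, so we have a Gröbner basis.
Inter-reduce: drop elements whose leading term is divisible by another's, tail-reduce, and make monic.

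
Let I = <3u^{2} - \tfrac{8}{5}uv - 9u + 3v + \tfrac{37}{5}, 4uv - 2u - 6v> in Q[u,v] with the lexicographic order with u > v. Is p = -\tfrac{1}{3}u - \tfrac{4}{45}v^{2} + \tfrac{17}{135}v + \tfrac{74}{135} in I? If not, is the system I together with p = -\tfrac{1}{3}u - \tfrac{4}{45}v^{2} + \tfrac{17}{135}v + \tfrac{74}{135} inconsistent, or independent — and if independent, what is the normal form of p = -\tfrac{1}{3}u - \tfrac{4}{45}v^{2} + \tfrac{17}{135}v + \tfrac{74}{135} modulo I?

First compute the reduced Gröbner basis of I by Buchberger's algorithm.
f_1 = 3u^{2} - \tfrac{8}{5}uv - 9u + 3v + \tfrac{37}{5}, LT = u^{2}.
f_2 = 4uv - 2u - 6v, LT = uv.

S(f_1,f_2): lcm = u^{2}v. S = \tfrac{1}{2}u^{2} - \tfrac{8}{15}uv^{2} - \tfrac{3}{2}uv + v^{2} + \tfrac{37}{15}v.
  leading term u^{2}: subtract (\tfrac{1}{6})·f_1 from \tfrac{1}{2}u^{2} - \tfrac{8}{15}uv^{2} - \tfrac{3}{2}uv + v^{2} + \tfrac{37}{15}v → -\tfrac{8}{15}uv^{2} - \tfrac{37}{30}uv + \tfrac{3}{2}u + v^{2} + \tfrac{59}{30}v - \tfrac{37}{30}
  leading term uv^{2}: subtract (-\tfrac{2}{15}v)·f_2 from -\tfrac{8}{15}uv^{2} - \tfrac{37}{30}uv + \tfrac{3}{2}u + v^{2} + \tfrac{59}{30}v - \tfrac{37}{30} → -\tfrac{3}{2}uv + \tfrac{3}{2}u + \tfrac{1}{5}v^{2} + \tfrac{59}{30}v - \tfrac{37}{30}
  leading term uv: subtract (-\tfrac{3}{8})·f_2 from -\tfrac{3}{2}uv + \tfrac{3}{2}u + \tfrac{1}{5}v^{2} + \tfrac{59}{30}v - \tfrac{37}{30} → \tfrac{3}{4}u + \tfrac{1}{5}v^{2} - \tfrac{17}{60}v - \tfrac{37}{30}
  leading term u: no divisor's leading term divides it; move \tfrac{3}{4}u to the remainder.
  leading term v^{2}: no divisor's leading term divides it; move \tfrac{1}{5}v^{2} to the remainder.
  leading term v: no divisor's leading term divides it; move -\tfrac{17}{60}v to the remainder.
  leading term 1: no divisor's leading term divides it; move -\tfrac{37}{30} to the remainder.
  remainder \tfrac{3}{4}u + \tfrac{1}{5}v^{2} - \tfrac{17}{60}v - \tfrac{37}{30} ≠ 0; add h_3 = \tfrac{3}{4}u + \tfrac{1}{5}v^{2} - \tfrac{17}{60}v - \tfrac{37}{30} to the basis.

S(f_2,h_3): lcm = uv. S = -\tfrac{1}{2}u - \tfrac{4}{15}v^{3} + \tfrac{17}{45}v^{2} + \tfrac{13}{90}v.
  leading term u: subtract (-\tfrac{2}{3})·h_3 from -\tfrac{1}{2}u - \tfrac{4}{15}v^{3} + \tfrac{17}{45}v^{2} + \tfrac{13}{90}v → -\tfrac{4}{15}v^{3} + \tfrac{23}{45}v^{2} - \tfrac{2}{45}v - \tfrac{37}{45}
  leading term v^{3}: no divisor's leading term divides it; move -\tfrac{4}{15}v^{3} to the remainder.
  leading term v^{2}: no divisor's leading term divides it; move \tfrac{23}{45}v^{2} to the remainder.
  leading term v: no divisor's leading term divides it; move -\tfrac{2}{45}v to the remainder.
  leading term 1: no divisor's leading term divides it; move -\tfrac{37}{45} to the remainder.
  remainder -\tfrac{4}{15}v^{3} + \tfrac{23}{45}v^{2} - \tfrac{2}{45}v - \tfrac{37}{45} ≠ 0; add h_4 = -\tfrac{4}{15}v^{3} + \tfrac{23}{45}v^{2} - \tfrac{2}{45}v - \tfrac{37}{45} to the basis.

The other S-polynomials (S(f_1,h_3), S(f_1,h_4), S(f_2,h_4), S(h_3,h_4)) all reduce to 0 modulo the current basis, so we have a Gröbner basis.
Inter-reduce: drop elements whose leading term is divisible by another's, tail-reduce, and make monic.
Reduced Gröbner basis: {u + \tfrac{4}{15}v^{2} - \tfrac{17}{45}v - \tfrac{74}{45}, v^{3} - \tfrac{23}{12}v^{2} + \tfrac{1}{6}v + \tfrac{37}{12}}.
Label its elements g_1 = u + \tfrac{4}{15}v^{2} - \tfrac{17}{45}v - \tfrac{74}{45}, g_2 = v^{3} - \tfrac{23}{12}v^{2} + \tfrac{1}{6}v + \tfrac{37}{12}.

Reduce p = -\tfrac{1}{3}u - \tfrac{4}{45}v^{2} + \tfrac{17}{135}v + \tfrac{74}{135} modulo G:
  leading term u: subtract (-\tfrac{1}{3})·g_1 from -\tfrac{1}{3}u - \tfrac{4}{45}v^{2} + \tfrac{17}{135}v + \tfrac{74}{135} → 0
  normal form = 0.
Since the normal form is 0, p ∈ I.

-\tfrac{1}{3}u - \tfrac{4}{45}v^{2} + \tfrac{17}{135}v + \tfrac{74}{135} lies in I (it reduces to 0).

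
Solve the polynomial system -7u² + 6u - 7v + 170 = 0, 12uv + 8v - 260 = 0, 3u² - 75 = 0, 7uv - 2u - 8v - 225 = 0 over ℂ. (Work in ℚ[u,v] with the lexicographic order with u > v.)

Compute a lex Gröbner basis by Buchberger's algorithm.
f_1 = -7u² + 6u - 7v + 170, LT = u².
f_2 = 12uv + 8v - 260, LT = uv.
f_3 = 3u² - 75, LT = u².
f_4 = 7uv - 2u - 8v - 225, LT = uv.

S(f_1,f_2): lcm = u²v. S = -32/21uv + 65/3u + v² - 170/7v.
  leading term uv: subtract (-8/63)·f_2 from -32/21uv + 65/3u + v² - 170/7v → 65/3u + v² - 1466/63v - 2080/63
  leading term u: no divisor's leading term divides it; move 65/3u to the remainder.
  leading term v²: no divisor's leading term divides it; move v² to the remainder.
  leading term v: no divisor's leading term divides it; move -1466/63v to the remainder.
  leading term 1: no divisor's leading term divides it; move -2080/63 to the remainder.
  remainder 65/3u + v² - 1466/63v - 2080/63 ≠ 0; add h_5 = 65/3u + v² - 1466/63v - 2080/63 to the basis.

S(f_1,f_3): lcm = u². S = -6/7u + v + 5/7.
  leading term u: subtract (-18/455)·h_5 from -6/7u + v + 5/7 → 18/455v² + 253/3185v - 29/49
  leading term v²: no divisor's leading term divides it; move 18/455v² to the remainder.
  leading term v: no divisor's leading term divides it; move 253/3185v to the remainder.
  leading term 1: no divisor's leading term divides it; move -29/49 to the remainder.
  remainder 18/455v² + 253/3185v - 29/49 ≠ 0; add h_6 = 18/455v² + 253/3185v - 29/49 to the basis.

S(f_1,f_4): lcm = u²v. S = 2/7u² + 2/7uv + 225/7u + v² - 170/7v.
  leading term u²: subtract (-2/49)·f_1 from 2/7u² + 2/7uv + 225/7u + v² - 170/7v → 2/7uv + 1587/49u + v² - 172/7v + 340/49
  leading term uv: subtract (1/42)·f_2 from 2/7uv + 1587/49u + v² - 172/7v + 340/49 → 1587/49u + v² - 520/21v + 1930/147
  leading term u: subtract (4761/3185)·h_5 from 1587/49u + v² - 520/21v + 1930/147 → -1576/3185v² + 670342/66885v + 64294/1029
  leading term v²: subtract (-788/63)·h_6 from -1576/3185v² + 670342/66885v + 64294/1029 → 694/63v + 3470/63
  leading term v: no divisor's leading term divides it; move 694/63v to the remainder.
  leading term 1: no divisor's leading term divides it; move 3470/63 to the remainder.
  remainder 694/63v + 3470/63 ≠ 0; add h_7 = 694/63v + 3470/63 to the basis.

The other S-polynomials (S(f_2,f_3), S(f_2,f_4), S(f_3,f_4), S(f_1,h_5), S(f_2,h_5), S(f_3,h_5), S(f_4,h_5), S(f_1,h_6), S(f_2,h_6), S(f_3,h_6), S(f_4,h_6), S(h_5,h_6), S(f_1,h_7), S(f_2,h_7), S(f_3,h_7), S(f_4,h_7), S(h_5,h_7), S(h_6,h_7)) all reduce to 0 modulo the current basis, so we have a Gröbner basis.
Inter-reduce: drop elements whose leading term is divisible by another's, tail-reduce, and make monic.
Reduced Gröbner basis: {u + 5, v + 5}.

A lex Gröbner basis eliminates variables successively. Here v + 5 depends only on v, with roots {-5}; lifting each root through the earlier basis elements recovers the full solutions.
  v = -5: the earlier basis element becomes u + 5 = 0, giving u = -5 — point (-5, -5).
Each listed point satisfies every original equation (direct substitution).
Zero-dimensionality of the ideal guarantees finitely many solutions over ℂ.

{(-5, -5)}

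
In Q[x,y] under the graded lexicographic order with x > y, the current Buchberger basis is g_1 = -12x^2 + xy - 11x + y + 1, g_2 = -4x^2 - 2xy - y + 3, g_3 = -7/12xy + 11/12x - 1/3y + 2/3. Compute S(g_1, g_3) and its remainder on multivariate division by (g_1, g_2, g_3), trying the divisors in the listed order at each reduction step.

lcm(LM(g_1), LM(g_3)) = x^2y.
S = (lcm/LT(g_1))·g_1 − (lcm/LT(g_3))·g_3 = -1/12xy^2 + 11/7x^2 + 29/84xy - 1/12y^2 + 8/7x - 1/12y.
Reduce S modulo (g_1, g_2, g_3) in that order:
  leading term xy^2: subtract (1/7y)·g_3 from -1/12xy^2 + 11/7x^2 + 29/84xy - 1/12y^2 + 8/7x - 1/12y → 11/7x^2 + 3/14xy - 1/28y^2 + 8/7x - 5/28y
  leading term x^2: subtract (-11/84)·g_1 from 11/7x^2 + 3/14xy - 1/28y^2 + 8/7x - 5/28y → 29/84xy - 1/28y^2 - 25/84x - 1/21y + 11/84
  leading term xy: subtract (-29/49)·g_3 from 29/84xy - 1/28y^2 - 25/84x - 1/21y + 11/84 → -1/28y^2 + 12/49x - 12/49y + 103/196
  leading term y^2: no divisor's leading term divides it; move -1/28y^2 to the remainder.
  leading term x: no divisor's leading term divides it; move 12/49x to the remainder.
  leading term y: no divisor's leading term divides it; move -12/49y to the remainder.
  leading term 1: no divisor's leading term divides it; move 103/196 to the remainder.
The remainder -1/28y^2 + 12/49x - 12/49y + 103/196 is nonzero, so it would be added as the next basis element.

S(g_1, g_3) = -1/12xy^2 + 11/7x^2 + 29/84xy - 1/12y^2 + 8/7x - 1/12y; remainder on division = -1/28y^2 + 12/49x - 12/49y + 103/196.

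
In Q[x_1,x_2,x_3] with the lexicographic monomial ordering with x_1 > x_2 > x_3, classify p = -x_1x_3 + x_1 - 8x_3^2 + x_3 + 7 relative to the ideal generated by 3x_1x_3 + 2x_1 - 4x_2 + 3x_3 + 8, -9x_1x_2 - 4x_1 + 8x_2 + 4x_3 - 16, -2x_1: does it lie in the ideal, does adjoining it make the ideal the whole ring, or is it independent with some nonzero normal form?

Adjoining -x_1x_3 + x_1 - 8x_3^2 + x_3 + 7 makes the ideal the whole ring: the system is inconsistent.

First compute the reduced Gröbner basis of I by Buchberger's algorithm.
f_1 = 3x_1x_3 + 2x_1 - 4x_2 + 3x_3 + 8, LT = x_1x_3.
f_2 = -9x_1x_2 - 4x_1 + 8x_2 + 4x_3 - 16, LT = x_1x_2.
f_3 = -2x_1, LT = x_1.

S(f_1,f_2): lcm = x_1x_2x_3. S = 2/3x_1x_2 - 4/9x_1x_3 - 4/3x_2^2 + 17/9x_2x_3 + 8/3x_2 + 4/9x_3^2 - 16/9x_3.
  leading term x_1x_2: subtract (-2/27)·f_2 from 2/3x_1x_2 - 4/9x_1x_3 - 4/3x_2^2 + 17/9x_2x_3 + 8/3x_2 + 4/9x_3^2 - 16/9x_3 → -4/9x_1x_3 - 8/27x_1 - 4/3x_2^2 + 17/9x_2x_3 + 88/27x_2 + 4/9x_3^2 - 40/27x_3 - 32/27
  leading term x_1x_3: subtract (-4/27)·f_1 from -4/9x_1x_3 - 8/27x_1 - 4/3x_2^2 + 17/9x_2x_3 + 88/27x_2 + 4/9x_3^2 - 40/27x_3 - 32/27 → -4/3x_2^2 + 17/9x_2x_3 + 8/3x_2 + 4/9x_3^2 - 28/27x_3
  leading term x_2^2: no divisor's leading term divides it; move -4/3x_2^2 to the remainder.
  leading term x_2x_3: no divisor's leading term divides it; move 17/9x_2x_3 to the remainder.
  leading term x_2: no divisor's leading term divides it; move 8/3x_2 to the remainder.
  leading term x_3^2: no divisor's leading term divides it; move 4/9x_3^2 to the remainder.
  leading term x_3: no divisor's leading term divides it; move -28/27x_3 to the remainder.
  remainder -4/3x_2^2 + 17/9x_2x_3 + 8/3x_2 + 4/9x_3^2 - 28/27x_3 ≠ 0; add h_4 = -4/3x_2^2 + 17/9x_2x_3 + 8/3x_2 + 4/9x_3^2 - 28/27x_3 to the basis.

S(f_1,f_3): lcm = x_1x_3. S = 2/3x_1 - 4/3x_2 + x_3 + 8/3.
  leading term x_1: subtract (-1/3)·f_3 from 2/3x_1 - 4/3x_2 + x_3 + 8/3 → -4/3x_2 + x_3 + 8/3
  leading term x_2: no divisor's leading term divides it; move -4/3x_2 to the remainder.
  leading term x_3: no divisor's leading term divides it; move x_3 to the remainder.
  leading term 1: no divisor's leading term divides it; move 8/3 to the remainder.
  remainder -4/3x_2 + x_3 + 8/3 ≠ 0; add h_5 = -4/3x_2 + x_3 + 8/3 to the basis.

S(f_2,f_3): lcm = x_1x_2. S = 4/9x_1 - 8/9x_2 - 4/9x_3 + 16/9.
  leading term x_1: subtract (-2/9)·f_3 from 4/9x_1 - 8/9x_2 - 4/9x_3 + 16/9 → -8/9x_2 - 4/9x_3 + 16/9
  leading term x_2: subtract (2/3)·h_5 from -8/9x_2 - 4/9x_3 + 16/9 → -10/9x_3
  leading term x_3: no divisor's leading term divides it; move -10/9x_3 to the remainder.
  remainder -10/9x_3 ≠ 0; add h_6 = -10/9x_3 to the basis.

The other S-polynomials (S(f_1,h_4), S(f_2,h_4), S(f_3,h_4), S(f_1,h_5), S(f_2,h_5), S(f_3,h_5), S(h_4,h_5), S(f_1,h_6), S(f_2,h_6), S(f_3,h_6), S(h_4,h_6), S(h_5,h_6)) all reduce to 0 modulo the current basis, so we have a Gröbner basis.
Inter-reduce: drop elements whose leading term is divisible by another's, tail-reduce, and make monic.
Reduced Gröbner basis: {x_1, x_2 - 2, x_3}.
Label its elements g_1 = x_1, g_2 = x_2 - 2, g_3 = x_3.

Reduce p = -x_1x_3 + x_1 - 8x_3^2 + x_3 + 7 modulo G:
  leading term x_1x_3: subtract (-x_3)·g_1 from -x_1x_3 + x_1 - 8x_3^2 + x_3 + 7 → x_1 - 8x_3^2 + x_3 + 7
  leading term x_1: subtract (1)·g_1 from x_1 - 8x_3^2 + x_3 + 7 → -8x_3^2 + x_3 + 7
  leading term x_3^2: subtract (-8x_3)·g_3 from -8x_3^2 + x_3 + 7 → x_3 + 7
  leading term x_3: subtract (1)·g_3 from x_3 + 7 → 7
  leading term 1: no divisor's leading term divides it; move 7 to the remainder.
  normal form = 7.
The normal form is nonzero, so p ∉ I. Since p minus its normal form lies in I, I + (p) = I + (r) where r = 7; decide whether this ideal is the whole ring.
Here r = 7 is a nonzero constant, hence a unit: 1 ∈ I + (p), the Gröbner basis of I + (p) is {1}, and the enlarged system has no common solution — adjoining p is inconsistent.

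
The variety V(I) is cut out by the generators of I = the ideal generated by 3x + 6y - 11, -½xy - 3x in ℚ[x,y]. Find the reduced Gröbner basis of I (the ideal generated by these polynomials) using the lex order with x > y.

f_1 = 3x + 6y - 11, LT = x.
f_2 = -½xy - 3x, LT = xy.

S(f_1,f_2): lcm = xy. S = -6x + 2y² - 11/3y.
  leading term x: subtract (-2)·f_1 from -6x + 2y² - 11/3y → 2y² + 25/3y - 22
  leading term y²: no divisor's leading term divides it; move 2y² to the remainder.
  leading term y: no divisor's leading term divides it; move 25/3y to the remainder.
  leading term 1: no divisor's leading term divides it; move -22 to the remainder.
  remainder 2y² + 25/3y - 22 ≠ 0; add g_3 = 2y² + 25/3y - 22 to the basis.

The other S-polynomials (S(f_1,g_3), S(f_2,g_3)) all reduce to 0 modulo the current basis, so we have a Gröbner basis.
Inter-reduce: drop elements whose leading term is divisible by another's, tail-reduce, and make monic.

G = {x + 2y - 11/3, y² + 25/6y - 11}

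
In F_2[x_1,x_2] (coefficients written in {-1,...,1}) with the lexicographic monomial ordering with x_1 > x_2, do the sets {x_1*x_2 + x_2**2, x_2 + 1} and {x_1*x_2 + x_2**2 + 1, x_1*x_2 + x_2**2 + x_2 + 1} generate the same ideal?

No, the ideals differ.

Equality of ideals is decidable: compute both reduced Gröbner bases (unique for the ordering) and check whether they agree.
Buchberger on the first generating set:
f_1 = x_1*x_2 + x_2**2, LT = x_1*x_2.
f_2 = x_2 + 1, LT = x_2.

S(f_1,f_2): lcm = x_1*x_2. S = x_1 + x_2**2.
  leading term x_1: no divisor's leading term divides it; move x_1 to the remainder.
  leading term x_2**2: subtract (x_2)·f_2 from x_2**2 → x_2
  leading term x_2: subtract (1)·f_2 from x_2 → 1
  leading term 1: no divisor's leading term divides it; move 1 to the remainder.
  remainder x_1 + 1 ≠ 0; add g_3 = x_1 + 1 to the basis.

S(f_1,g_3): lcm = x_1*x_2. S = x_2**2 + x_2.
  leading term x_2**2: subtract (x_2)·f_2 from x_2**2 + x_2 → 0
  remainder 0.

S(f_2,g_3): leading monomials are coprime, so the S-polynomial reduces to 0 (Buchberger's first criterion).
Every S-polynomial of the final basis reduces to 0, so we have a Gröbner basis.
Inter-reduce: drop elements whose leading term is divisible by another's, tail-reduce, and make monic.
Reduced Gröbner basis: {x_1 + 1, x_2 + 1}.

Buchberger on the second generating set:
h_1 = x_1*x_2 + x_2**2 + 1, LT = x_1*x_2.
h_2 = x_1*x_2 + x_2**2 + x_2 + 1, LT = x_1*x_2.

S(h_1,h_2): lcm = x_1*x_2. S = x_2.
  leading term x_2: no divisor's leading term divides it; move x_2 to the remainder.
  remainder x_2 ≠ 0; add k_3 = x_2 to the basis.

S(h_1,k_3): lcm = x_1*x_2. S = x_2**2 + 1.
  leading term x_2**2: subtract (x_2)·k_3 from x_2**2 + 1 → 1
  leading term 1: no divisor's leading term divides it; move 1 to the remainder.
  remainder 1 ≠ 0; add k_4 = 1 to the basis.

S(h_2,k_3): lcm = x_1*x_2. S = x_2**2 + x_2 + 1.
  leading term x_2**2: subtract (x_2)·k_3 from x_2**2 + x_2 + 1 → x_2 + 1
  leading term x_2: subtract (1)·k_3 from x_2 + 1 → 1
  leading term 1: subtract (1)·k_4 from 1 → 0
  remainder 0.

S(h_1,k_4): leading monomials are coprime, so the S-polynomial reduces to 0 (Buchberger's first criterion).
S(h_2,k_4): leading monomials are coprime, so the S-polynomial reduces to 0 (Buchberger's first criterion).
S(k_3,k_4): leading monomials are coprime, so the S-polynomial reduces to 0 (Buchberger's first criterion).
Every S-polynomial of the final basis reduces to 0, so we have a Gröbner basis.
Inter-reduce: drop elements whose leading term is divisible by another's, tail-reduce, and make monic.
Reduced Gröbner basis: {1}.

These differ, so the ideals are not equal.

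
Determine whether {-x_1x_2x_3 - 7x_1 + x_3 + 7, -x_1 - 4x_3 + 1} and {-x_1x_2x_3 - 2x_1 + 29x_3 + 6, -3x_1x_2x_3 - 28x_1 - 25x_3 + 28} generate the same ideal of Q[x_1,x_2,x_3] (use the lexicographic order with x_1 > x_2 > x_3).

No, the ideals differ.

For a fixed monomial order, each ideal has a unique reduced Gröbner basis; comparing bases decides equality.
Buchberger on the first generating set:
f_1 = -x_1x_2x_3 - 7x_1 + x_3 + 7, LT = x_1x_2x_3.
f_2 = -x_1 - 4x_3 + 1, LT = x_1.

S(f_1,f_2): lcm = x_1x_2x_3. S = 7x_1 - 4x_2x_3^2 + x_2x_3 - x_3 - 7.
  leading term x_1: subtract (-7)·f_2 from 7x_1 - 4x_2x_3^2 + x_2x_3 - x_3 - 7 → -4x_2x_3^2 + x_2x_3 - 29x_3
  leading term x_2x_3^2: no divisor's leading term divides it; move -4x_2x_3^2 to the remainder.
  leading term x_2x_3: no divisor's leading term divides it; move x_2x_3 to the remainder.
  leading term x_3: no divisor's leading term divides it; move -29x_3 to the remainder.
  remainder -4x_2x_3^2 + x_2x_3 - 29x_3 ≠ 0; add g_3 = -4x_2x_3^2 + x_2x_3 - 29x_3 to the basis.

S(f_1,g_3): lcm = x_1x_2x_3^2. S = 1/4x_1x_2x_3 - 1/4x_1x_3 - x_3^2 - 7x_3.
  leading term x_1x_2x_3: subtract (-1/4)·f_1 from 1/4x_1x_2x_3 - 1/4x_1x_3 - x_3^2 - 7x_3 → -1/4x_1x_3 - 7/4x_1 - x_3^2 - 27/4x_3 + 7/4
  leading term x_1x_3: subtract (1/4x_3)·f_2 from -1/4x_1x_3 - 7/4x_1 - x_3^2 - 27/4x_3 + 7/4 → -7/4x_1 - 7x_3 + 7/4
  leading term x_1: subtract (7/4)·f_2 from -7/4x_1 - 7x_3 + 7/4 → 0
  remainder 0.

S(f_2,g_3): leading monomials are coprime, so the S-polynomial reduces to 0 (Buchberger's first criterion).
Every S-polynomial of the final basis reduces to 0, so we have a Gröbner basis.
Inter-reduce: drop elements whose leading term is divisible by another's, tail-reduce, and make monic.
Reduced Gröbner basis: {x_1 + 4x_3 - 1, x_2x_3^2 - 1/4x_2x_3 + 29/4x_3}.

Buchberger on the second generating set:
h_1 = -x_1x_2x_3 - 2x_1 + 29x_3 + 6, LT = x_1x_2x_3.
h_2 = -3x_1x_2x_3 - 28x_1 - 25x_3 + 28, LT = x_1x_2x_3.

S(h_1,h_2): lcm = x_1x_2x_3. S = -22/3x_1 - 112/3x_3 + 10/3.
  leading term x_1: no divisor's leading term divides it; move -22/3x_1 to the remainder.
  leading term x_3: no divisor's leading term divides it; move -112/3x_3 to the remainder.
  leading term 1: no divisor's leading term divides it; move 10/3 to the remainder.
  remainder -22/3x_1 - 112/3x_3 + 10/3 ≠ 0; add k_3 = -22/3x_1 - 112/3x_3 + 10/3 to the basis.

S(h_1,k_3): lcm = x_1x_2x_3. S = 2x_1 - 56/11x_2x_3^2 + 5/11x_2x_3 - 29x_3 - 6.
  leading term x_1: subtract (-3/11)·k_3 from 2x_1 - 56/11x_2x_3^2 + 5/11x_2x_3 - 29x_3 - 6 → -56/11x_2x_3^2 + 5/11x_2x_3 - 431/11x_3 - 56/11
  leading term x_2x_3^2: no divisor's leading term divides it; move -56/11x_2x_3^2 to the remainder.
  leading term x_2x_3: no divisor's leading term divides it; move 5/11x_2x_3 to the remainder.
  leading term x_3: no divisor's leading term divides it; move -431/11x_3 to the remainder.
  leading term 1: no divisor's leading term divides it; move -56/11 to the remainder.
  remainder -56/11x_2x_3^2 + 5/11x_2x_3 - 431/11x_3 - 56/11 ≠ 0; add k_4 = -56/11x_2x_3^2 + 5/11x_2x_3 - 431/11x_3 - 56/11 to the basis.

S(h_2,k_3): lcm = x_1x_2x_3. S = 28/3x_1 - 56/11x_2x_3^2 + 5/11x_2x_3 + 25/3x_3 - 28/3.
  leading term x_1: subtract (-14/11)·k_3 from 28/3x_1 - 56/11x_2x_3^2 + 5/11x_2x_3 + 25/3x_3 - 28/3 → -56/11x_2x_3^2 + 5/11x_2x_3 - 431/11x_3 - 56/11
  leading term x_2x_3^2: subtract (1)·k_4 from -56/11x_2x_3^2 + 5/11x_2x_3 - 431/11x_3 - 56/11 → 0
  remainder 0.

S(h_1,k_4): lcm = x_1x_2x_3^2. S = 5/56x_1x_2x_3 - 319/56x_1x_3 - x_1 - 29x_3^2 - 6x_3.
  leading term x_1x_2x_3: subtract (-5/56)·h_1 from 5/56x_1x_2x_3 - 319/56x_1x_3 - x_1 - 29x_3^2 - 6x_3 → -319/56x_1x_3 - 33/28x_1 - 29x_3^2 - 191/56x_3 + 15/28
  leading term x_1x_3: subtract (87/112x_3)·k_3 from -319/56x_1x_3 - 33/28x_1 - 29x_3^2 - 191/56x_3 + 15/28 → -33/28x_1 - 6x_3 + 15/28
  leading term x_1: subtract (9/56)·k_3 from -33/28x_1 - 6x_3 + 15/28 → 0
  remainder 0.

S(h_2,k_4): lcm = x_1x_2x_3^2. S = 5/56x_1x_2x_3 + 275/168x_1x_3 - x_1 + 25/3x_3^2 - 28/3x_3.
  leading term x_1x_2x_3: subtract (-5/56)·h_1 from 5/56x_1x_2x_3 + 275/168x_1x_3 - x_1 + 25/3x_3^2 - 28/3x_3 → 275/168x_1x_3 - 33/28x_1 + 25/3x_3^2 - 1133/168x_3 + 15/28
  leading term x_1x_3: subtract (-25/112x_3)·k_3 from 275/168x_1x_3 - 33/28x_1 + 25/3x_3^2 - 1133/168x_3 + 15/28 → -33/28x_1 - 6x_3 + 15/28
  leading term x_1: subtract (9/56)·k_3 from -33/28x_1 - 6x_3 + 15/28 → 0
  remainder 0.

S(k_3,k_4): leading monomials are coprime, so the S-polynomial reduces to 0 (Buchberger's first criterion).
Every S-polynomial of the final basis reduces to 0, so we have a Gröbner basis.
Inter-reduce: drop elements whose leading term is divisible by another's, tail-reduce, and make monic.
Reduced Gröbner basis: {x_1 + 56/11x_3 - 5/11, x_2x_3^2 - 5/56x_2x_3 + 431/56x_3 + 1}.

Since the reduced bases disagree, the two ideals are not the same.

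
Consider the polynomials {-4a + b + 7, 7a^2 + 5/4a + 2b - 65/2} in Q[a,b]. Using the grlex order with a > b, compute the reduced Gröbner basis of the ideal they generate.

G = {b^2 + 135/7b - 142/7, a - 1/4b - 7/4}

f_1 = -4a + b + 7, LT = a.
f_2 = 7a^2 + 5/4a + 2b - 65/2, LT = a^2.

S(f_1,f_2): lcm = a^2. S = -1/4ab - 27/14a - 2/7b + 65/14.
  leading term ab: subtract (1/16b)·f_1 from -1/4ab - 27/14a - 2/7b + 65/14 → -1/16b^2 - 27/14a - 81/112b + 65/14
  leading term b^2: no divisor's leading term divides it; move -1/16b^2 to the remainder.
  leading term a: subtract (27/56)·f_1 from -27/14a - 81/112b + 65/14 → -135/112b + 71/56
  leading term b: no divisor's leading term divides it; move -135/112b to the remainder.
  leading term 1: no divisor's leading term divides it; move 71/56 to the remainder.
  remainder -1/16b^2 - 135/112b + 71/56 ≠ 0; add g_3 = -1/16b^2 - 135/112b + 71/56 to the basis.

S(f_1,g_3): leading monomials are coprime, so the S-polynomial reduces to 0 (Buchberger's first criterion).
S(f_2,g_3): leading monomials are coprime, so the S-polynomial reduces to 0 (Buchberger's first criterion).
Every S-polynomial of the final basis reduces to 0, so we have a Gröbner basis.
Inter-reduce: drop elements whose leading term is divisible by another's, tail-reduce, and make monic.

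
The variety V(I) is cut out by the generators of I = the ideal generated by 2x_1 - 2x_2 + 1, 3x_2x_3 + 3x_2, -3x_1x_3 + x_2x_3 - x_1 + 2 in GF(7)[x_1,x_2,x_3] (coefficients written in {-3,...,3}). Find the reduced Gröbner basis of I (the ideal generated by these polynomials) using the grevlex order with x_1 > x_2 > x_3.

G = {x_3^2 - 2x_3 - 3, x_1 - 2x_3 + 3, x_2 - 2x_3 - 1}

Buchberger's algorithm terminates because the ascending chain of leading-term ideals stabilizes.

f_1 = 2x_1 - 2x_2 + 1, LT = x_1.
f_2 = 3x_2x_3 + 3x_2, LT = x_2x_3.
f_3 = -3x_1x_3 + x_2x_3 - x_1 + 2, LT = x_1x_3.

S(f_1,f_3): lcm = x_1x_3. S = -3x_2x_3 + 2x_1 - 3x_3 + 3.
  leading term x_2x_3: subtract (-1)·f_2 from -3x_2x_3 + 2x_1 - 3x_3 + 3 → 2x_1 + 3x_2 - 3x_3 + 3
  leading term x_1: subtract (1)·f_1 from 2x_1 + 3x_2 - 3x_3 + 3 → -2x_2 - 3x_3 + 2
  leading term x_2: no divisor's leading term divides it; move -2x_2 to the remainder.
  leading term x_3: no divisor's leading term divides it; move -3x_3 to the remainder.
  leading term 1: no divisor's leading term divides it; move 2 to the remainder.
  remainder -2x_2 - 3x_3 + 2 ≠ 0; add g_4 = -2x_2 - 3x_3 + 2 to the basis.

S(f_2,g_4): lcm = x_2x_3. S = 2x_3^2 + x_2 + x_3.
  leading term x_3^2: no divisor's leading term divides it; move 2x_3^2 to the remainder.
  leading term x_2: subtract (3)·g_4 from x_2 + x_3 → 3x_3 + 1
  leading term x_3: no divisor's leading term divides it; move 3x_3 to the remainder.
  leading term 1: no divisor's leading term divides it; move 1 to the remainder.
  remainder 2x_3^2 + 3x_3 + 1 ≠ 0; add g_5 = 2x_3^2 + 3x_3 + 1 to the basis.

The other S-polynomials (S(f_1,f_2), S(f_2,f_3), S(f_1,g_4), S(f_3,g_4), S(f_1,g_5), S(f_2,g_5), S(f_3,g_5), S(g_4,g_5)) all reduce to 0 modulo the current basis, so we have a Gröbner basis.
Inter-reduce: drop elements whose leading term is divisible by another's, tail-reduce, and make monic.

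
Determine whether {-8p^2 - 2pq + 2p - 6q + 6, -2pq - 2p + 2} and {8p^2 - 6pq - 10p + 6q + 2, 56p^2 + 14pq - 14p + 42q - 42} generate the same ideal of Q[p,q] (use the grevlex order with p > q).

Equality of ideals is decidable: compute both reduced Gröbner bases (unique for the ordering) and check whether they agree.
Buchberger on the first generating set:
f_1 = -8p^2 - 2pq + 2p - 6q + 6, LT = p^2.
f_2 = -2pq - 2p + 2, LT = pq.

S(f_1,f_2): lcm = p^2q. S = 1/4pq^2 - p^2 - 1/4pq + 3/4q^2 + p - 3/4q.
  leading term pq^2: subtract (-1/8q)·f_2 from 1/4pq^2 - p^2 - 1/4pq + 3/4q^2 + p - 3/4q → -p^2 - 1/2pq + 3/4q^2 + p - 1/2q
  leading term p^2: subtract (1/8)·f_1 from -p^2 - 1/2pq + 3/4q^2 + p - 1/2q → -1/4pq + 3/4q^2 + 3/4p + 1/4q - 3/4
  leading term pq: subtract (1/8)·f_2 from -1/4pq + 3/4q^2 + 3/4p + 1/4q - 3/4 → 3/4q^2 + p + 1/4q - 1
  leading term q^2: no divisor's leading term divides it; move 3/4q^2 to the remainder.
  leading term p: no divisor's leading term divides it; move p to the remainder.
  leading term q: no divisor's leading term divides it; move 1/4q to the remainder.
  leading term 1: no divisor's leading term divides it; move -1 to the remainder.
  remainder 3/4q^2 + p + 1/4q - 1 ≠ 0; add g_3 = 3/4q^2 + p + 1/4q - 1 to the basis.

The other S-polynomials (S(f_1,g_3), S(f_2,g_3)) all reduce to 0 modulo the current basis, so we have a Gröbner basis.
Inter-reduce: drop elements whose leading term is divisible by another's, tail-reduce, and make monic.
Reduced Gröbner basis: {p^2 - 1/2p + 3/4q - 1/2, pq + p - 1, q^2 + 4/3p + 1/3q - 4/3}.

Buchberger on the second generating set:
h_1 = 8p^2 - 6pq - 10p + 6q + 2, LT = p^2.
h_2 = 56p^2 + 14pq - 14p + 42q - 42, LT = p^2.

S(h_1,h_2): lcm = p^2. S = -pq - p + 1.
  leading term pq: no divisor's leading term divides it; move -pq to the remainder.
  leading term p: no divisor's leading term divides it; move -p to the remainder.
  leading term 1: no divisor's leading term divides it; move 1 to the remainder.
  remainder -pq - p + 1 ≠ 0; add k_3 = -pq - p + 1 to the basis.

S(h_1,k_3): lcm = p^2q. S = -3/4pq^2 - p^2 - 5/4pq + 3/4q^2 + p + 1/4q.
  leading term pq^2: subtract (3/4q)·k_3 from -3/4pq^2 - p^2 - 5/4pq + 3/4q^2 + p + 1/4q → -p^2 - 1/2pq + 3/4q^2 + p - 1/2q
  leading term p^2: subtract (-1/8)·h_1 from -p^2 - 1/2pq + 3/4q^2 + p - 1/2q → -5/4pq + 3/4q^2 - 1/4p + 1/4q + 1/4
  leading term pq: subtract (5/4)·k_3 from -5/4pq + 3/4q^2 - 1/4p + 1/4q + 1/4 → 3/4q^2 + p + 1/4q - 1
  leading term q^2: no divisor's leading term divides it; move 3/4q^2 to the remainder.
  leading term p: no divisor's leading term divides it; move p to the remainder.
  leading term q: no divisor's leading term divides it; move 1/4q to the remainder.
  leading term 1: no divisor's leading term divides it; move -1 to the remainder.
  remainder 3/4q^2 + p + 1/4q - 1 ≠ 0; add k_4 = 3/4q^2 + p + 1/4q - 1 to the basis.

The other S-polynomials (S(h_2,k_3), S(h_1,k_4), S(h_2,k_4), S(k_3,k_4)) all reduce to 0 modulo the current basis, so we have a Gröbner basis.
Inter-reduce: drop elements whose leading term is divisible by another's, tail-reduce, and make monic.
Reduced Gröbner basis: {p^2 - 1/2p + 3/4q - 1/2, pq + p - 1, q^2 + 4/3p + 1/3q - 4/3}.

The two bases agree; hence the ideals are identical.

Yes, the ideals are equal.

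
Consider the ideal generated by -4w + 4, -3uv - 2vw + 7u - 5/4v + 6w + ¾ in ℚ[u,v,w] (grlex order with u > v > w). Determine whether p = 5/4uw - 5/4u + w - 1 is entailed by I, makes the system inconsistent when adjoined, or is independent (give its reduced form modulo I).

First compute the reduced Gröbner basis of I by Buchberger's algorithm.
f_1 = -4w + 4, LT = w.
f_2 = -3uv - 2vw + 7u - 5/4v + 6w + ¾, LT = uv.

The S-polynomials (S(f_1,f_2)) all reduce to 0 modulo the current basis, so we have a Gröbner basis.
Inter-reduce: drop elements whose leading term is divisible by another's, tail-reduce, and make monic.
Reduced Gröbner basis: {uv - 7/3u + 13/12v - 9/4, w - 1}.
Label its elements g_1 = uv - 7/3u + 13/12v - 9/4, g_2 = w - 1.

Reduce p = 5/4uw - 5/4u + w - 1 modulo G:
  leading term uw: subtract (5/4u)·g_2 from 5/4uw - 5/4u + w - 1 → w - 1
  leading term w: subtract (1)·g_2 from w - 1 → 0
  normal form = 0.
Since the normal form is 0, p ∈ I.

The remainder on division by a Gröbner basis is unique — it is the normal form.

5/4uw - 5/4u + w - 1 lies in I (it reduces to 0).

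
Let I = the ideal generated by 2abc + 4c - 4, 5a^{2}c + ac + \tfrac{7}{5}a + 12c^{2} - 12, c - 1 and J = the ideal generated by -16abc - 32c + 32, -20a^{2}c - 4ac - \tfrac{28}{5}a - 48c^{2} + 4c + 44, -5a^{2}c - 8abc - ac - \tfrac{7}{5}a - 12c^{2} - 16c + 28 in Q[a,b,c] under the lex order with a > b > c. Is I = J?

For a fixed monomial order, each ideal has a unique reduced Gröbner basis; comparing bases decides equality.
Buchberger on the first generating set:
f_1 = 2abc + 4c - 4, LT = abc.
f_2 = 5a^{2}c + ac + \tfrac{7}{5}a + 12c^{2} - 12, LT = a^{2}c.
f_3 = c - 1, LT = c.

S(f_1,f_2): lcm = a^{2}bc. S = -\tfrac{1}{5}abc - \tfrac{7}{25}ab + 2ac - 2a - \tfrac{12}{5}bc^{2} + \tfrac{12}{5}b.
  reduce S modulo (f_1, f_2, f_3):
  remainder -\tfrac{7}{25}ab ≠ 0; add g_4 = -\tfrac{7}{25}ab to the basis.

S(f_2,f_3): lcm = a^{2}c. S = a^{2} + \tfrac{1}{5}ac + \tfrac{7}{25}a + \tfrac{12}{5}c^{2} - \tfrac{12}{5}.
  reduce S modulo (f_1, f_2, f_3, g_4):
  remainder a^{2} + \tfrac{12}{25}a ≠ 0; add g_5 = a^{2} + \tfrac{12}{25}a to the basis.

The other S-polynomials (S(f_1,f_3), S(f_1,g_4), S(f_2,g_4), S(f_3,g_4), S(f_1,g_5), S(f_2,g_5), S(f_3,g_5), S(g_4,g_5)) all reduce to 0 modulo the current basis, so we have a Gröbner basis.
Inter-reduce: drop elements whose leading term is divisible by another's, tail-reduce, and make monic.
Reduced Gröbner basis: {a^{2} + \tfrac{12}{25}a, ab, c - 1}.

Buchberger on the second generating set:
h_1 = -16abc - 32c + 32, LT = abc.
h_2 = -20a^{2}c - 4ac - \tfrac{28}{5}a - 48c^{2} + 4c + 44, LT = a^{2}c.
h_3 = -5a^{2}c - 8abc - ac - \tfrac{7}{5}a - 12c^{2} - 16c + 28, LT = a^{2}c.

S(h_1,h_2): lcm = a^{2}bc. S = -\tfrac{1}{5}abc - \tfrac{7}{25}ab + 2ac - 2a - \tfrac{12}{5}bc^{2} + \tfrac{1}{5}bc + \tfrac{11}{5}b.
  reduce S modulo (h_1, h_2, h_3):
  remainder -\tfrac{7}{25}ab + 2ac - 2a - \tfrac{12}{5}bc^{2} + \tfrac{1}{5}bc + \tfrac{11}{5}b + \tfrac{2}{5}c - \tfrac{2}{5} ≠ 0; add k_4 = -\tfrac{7}{25}ab + 2ac - 2a - \tfrac{12}{5}bc^{2} + \tfrac{1}{5}bc + \tfrac{11}{5}b + \tfrac{2}{5}c - \tfrac{2}{5} to the basis.

S(h_1,h_3): lcm = a^{2}bc. S = -\tfrac{8}{5}ab^{2}c - \tfrac{1}{5}abc - \tfrac{7}{25}ab + 2ac - 2a - \tfrac{12}{5}bc^{2} - \tfrac{16}{5}bc + \tfrac{28}{5}b.
  reduce S modulo (h_1, h_2, h_3, k_4):
  remainder -\tfrac{1}{5}bc + \tfrac{1}{5}b ≠ 0; add k_5 = -\tfrac{1}{5}bc + \tfrac{1}{5}b to the basis.

S(h_2,h_3): lcm = a^{2}c. S = -\tfrac{8}{5}abc - \tfrac{17}{5}c + \tfrac{17}{5}.
  reduce S modulo (h_1, h_2, h_3, k_4, k_5):
  remainder -\tfrac{1}{5}c + \tfrac{1}{5} ≠ 0; add k_6 = -\tfrac{1}{5}c + \tfrac{1}{5} to the basis.

S(h_2,k_5): lcm = a^{2}bc. S = a^{2}b + \tfrac{1}{5}abc + \tfrac{7}{25}ab + \tfrac{12}{5}bc^{2} - \tfrac{1}{5}bc - \tfrac{11}{5}b.
  reduce S modulo (h_1, h_2, h_3, k_4, k_5, k_6):
  remainder -\tfrac{50}{7}a^{2} - \tfrac{24}{7}a ≠ 0; add k_7 = -\tfrac{50}{7}a^{2} - \tfrac{24}{7}a to the basis.

The other S-polynomials (S(h_1,k_4), S(h_2,k_4), S(h_3,k_4), S(h_1,k_5), S(h_3,k_5), S(k_4,k_5), S(h_1,k_6), S(h_2,k_6), S(h_3,k_6), S(k_4,k_6), S(k_5,k_6), S(h_1,k_7), S(h_2,k_7), S(h_3,k_7), S(k_4,k_7), S(k_5,k_7), S(k_6,k_7)) all reduce to 0 modulo the current basis, so we have a Gröbner basis.
Inter-reduce: drop elements whose leading term is divisible by another's, tail-reduce, and make monic.
Reduced Gröbner basis: {a^{2} + \tfrac{12}{25}a, ab, c - 1}.

Same reduced basis, so the two generating sets span the same ideal.

Yes, the ideals are equal.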